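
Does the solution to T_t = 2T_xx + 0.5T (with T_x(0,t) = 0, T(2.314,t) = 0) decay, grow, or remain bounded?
T → 0. Diffusion dominates reaction (r=0.5 < κπ²/(4L²)≈0.92); solution decays.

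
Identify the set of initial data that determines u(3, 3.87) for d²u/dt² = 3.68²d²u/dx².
Domain of dependence: [-11.2416, 17.2416]. Signals travel at speed 3.68, so data within |x - 3| ≤ 3.68·3.87 = 14.2416 can reach the point.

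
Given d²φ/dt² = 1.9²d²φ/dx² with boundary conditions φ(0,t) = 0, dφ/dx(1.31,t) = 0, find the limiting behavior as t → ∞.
φ oscillates (no decay). Energy is conserved; the solution oscillates indefinitely as standing waves.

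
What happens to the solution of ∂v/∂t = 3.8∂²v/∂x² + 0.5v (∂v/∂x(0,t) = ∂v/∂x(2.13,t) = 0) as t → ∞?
v grows unboundedly. With Neumann BCs the constant mode has diffusion eigenvalue 0, so any r > 0 makes it grow like e^(0.5t); solution grows exponentially.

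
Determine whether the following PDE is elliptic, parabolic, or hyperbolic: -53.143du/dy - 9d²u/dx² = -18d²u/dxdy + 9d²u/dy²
Rewriting in standard form: -9d²u/dx² + 18d²u/dxdy - 9d²u/dy² - 53.143du/dy = 0. Coefficients: A = -9, B = 18, C = -9. B² - 4AC = 0, which is zero, so the equation is parabolic.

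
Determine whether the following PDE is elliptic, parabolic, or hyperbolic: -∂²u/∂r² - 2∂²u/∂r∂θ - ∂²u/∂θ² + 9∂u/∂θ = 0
Coefficients: A = -1, B = -2, C = -1. B² - 4AC = 0, which is zero, so the equation is parabolic.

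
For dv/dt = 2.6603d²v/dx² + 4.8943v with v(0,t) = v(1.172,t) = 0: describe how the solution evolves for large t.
v → 0. Diffusion dominates reaction (r=4.8943 < κπ²/L²≈19.12); solution decays.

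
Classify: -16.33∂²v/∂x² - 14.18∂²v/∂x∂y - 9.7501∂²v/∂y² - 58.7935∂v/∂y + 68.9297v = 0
Elliptic (discriminant = -435.804132).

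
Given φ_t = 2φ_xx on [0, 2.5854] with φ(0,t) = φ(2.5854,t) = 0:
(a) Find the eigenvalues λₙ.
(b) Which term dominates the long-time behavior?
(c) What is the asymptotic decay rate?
Eigenvalues: λₙ = 2n²π²/2.5854².
First three modes:
  n=1: λ₁ = 2π²/2.5854² ≈ 2.953
  n=2: λ₂ = 8π²/2.5854² ≈ 11.812 (4× faster decay)
  n=3: λ₃ = 18π²/2.5854² ≈ 26.578 (9× faster decay)
As t → ∞, higher modes decay exponentially faster. The n=1 mode dominates: φ ~ c₁ sin(πx/2.5854) e^{-λ₁t}.
Decay rate: λ₁ = 2π²/2.5854² ≈ 2.953.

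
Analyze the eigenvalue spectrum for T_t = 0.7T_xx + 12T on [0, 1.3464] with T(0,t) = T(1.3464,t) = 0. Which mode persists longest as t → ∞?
Eigenvalues: λₙ = 0.7n²π²/1.3464² - 12.
First three modes:
  n=1: λ₁ = 0.7π²/1.3464² - 12 ≈ -8.189
  n=2: λ₂ = 2.8π²/1.3464² - 12 ≈ 3.244
  n=3: λ₃ = 6.3π²/1.3464² - 12 ≈ 22.3
Since 0.7π²/1.3464² ≈ 3.811 < 12, λ₁ < 0.
The n=1 mode grows fastest (−λₙ is largest for n=1) → dominates.
Asymptotic: T ~ c₁ sin(πx/1.3464) e^{8.189t} (exponential growth at rate −λ₁ ≈ 8.189).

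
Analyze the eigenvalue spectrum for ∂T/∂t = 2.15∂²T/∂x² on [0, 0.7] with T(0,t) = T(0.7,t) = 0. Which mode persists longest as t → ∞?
Eigenvalues: λₙ = 2.15n²π²/0.7².
First three modes:
  n=1: λ₁ = 2.15π²/0.7² ≈ 43.305
  n=2: λ₂ = 8.6π²/0.7² ≈ 173.222 (4× faster decay)
  n=3: λ₃ = 19.35π²/0.7² ≈ 389.749 (9× faster decay)
As t → ∞, higher modes decay exponentially faster. The n=1 mode dominates: T ~ c₁ sin(πx/0.7) e^{-λ₁t}.
Decay rate: λ₁ = 2.15π²/0.7² ≈ 43.305.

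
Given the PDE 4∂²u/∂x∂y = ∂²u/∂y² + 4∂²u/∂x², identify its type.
Rewriting in standard form: -4∂²u/∂x² + 4∂²u/∂x∂y - ∂²u/∂y² = 0. The second-order coefficients are A = -4, B = 4, C = -1. Since B² - 4AC = 0 = 0, this is a parabolic PDE.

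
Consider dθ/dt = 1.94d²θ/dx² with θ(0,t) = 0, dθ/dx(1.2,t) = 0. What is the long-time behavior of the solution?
As t → ∞, θ → 0. Heat escapes through the Dirichlet boundary.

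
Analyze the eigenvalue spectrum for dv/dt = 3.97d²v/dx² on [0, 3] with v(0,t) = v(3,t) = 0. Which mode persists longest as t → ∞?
Eigenvalues: λₙ = 3.97n²π²/3².
First three modes:
  n=1: λ₁ = 3.97π²/3² ≈ 4.354
  n=2: λ₂ = 15.88π²/3² ≈ 17.414 (4× faster decay)
  n=3: λ₃ = 35.73π²/3² ≈ 39.182 (9× faster decay)
As t → ∞, higher modes decay exponentially faster. The n=1 mode dominates: v ~ c₁ sin(πx/3) e^{-λ₁t}.
Decay rate: λ₁ = 3.97π²/3² ≈ 4.354.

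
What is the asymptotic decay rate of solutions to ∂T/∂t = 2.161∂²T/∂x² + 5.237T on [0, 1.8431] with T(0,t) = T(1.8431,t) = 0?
Eigenvalues: λₙ = 2.161n²π²/1.8431² - 5.237.
First three modes:
  n=1: λ₁ = 2.161π²/1.8431² - 5.237 ≈ 1.042
  n=2: λ₂ = 8.644π²/1.8431² - 5.237 ≈ 19.877
  n=3: λ₃ = 19.449π²/1.8431² - 5.237 ≈ 51.27
Since 2.161π²/1.8431² ≈ 6.279 > 5.237, all λₙ > 0.
The n=1 mode decays slowest → dominates as t → ∞.
Asymptotic: T ~ c₁ sin(πx/1.8431) e^{-λ₁t} with decay rate λ₁ ≈ 1.042.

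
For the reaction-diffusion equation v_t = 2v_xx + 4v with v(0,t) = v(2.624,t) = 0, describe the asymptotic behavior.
v grows unboundedly. Reaction dominates diffusion (r=4 > κπ²/L²≈2.87); solution grows exponentially.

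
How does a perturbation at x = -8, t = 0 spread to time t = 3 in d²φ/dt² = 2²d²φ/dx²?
Domain of influence: [-14, -2]. Data at x = -8 spreads outward at speed 2.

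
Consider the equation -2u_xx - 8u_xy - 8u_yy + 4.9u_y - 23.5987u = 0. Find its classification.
Parabolic. (A = -2, B = -8, C = -8 gives B² - 4AC = 0.)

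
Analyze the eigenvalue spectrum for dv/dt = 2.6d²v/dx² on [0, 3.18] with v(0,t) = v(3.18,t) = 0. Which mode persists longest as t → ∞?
Eigenvalues: λₙ = 2.6n²π²/3.18².
First three modes:
  n=1: λ₁ = 2.6π²/3.18² ≈ 2.538
  n=2: λ₂ = 10.4π²/3.18² ≈ 10.15 (4× faster decay)
  n=3: λ₃ = 23.4π²/3.18² ≈ 22.838 (9× faster decay)
As t → ∞, higher modes decay exponentially faster. The n=1 mode dominates: v ~ c₁ sin(πx/3.18) e^{-λ₁t}.
Decay rate: λ₁ = 2.6π²/3.18² ≈ 2.538.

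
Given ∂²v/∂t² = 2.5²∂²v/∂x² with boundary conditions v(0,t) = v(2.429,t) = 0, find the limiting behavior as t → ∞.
v oscillates (no decay). Energy is conserved; the solution oscillates indefinitely as standing waves.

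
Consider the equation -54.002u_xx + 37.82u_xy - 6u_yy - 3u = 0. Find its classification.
Hyperbolic. (A = -54.002, B = 37.82, C = -6 gives B² - 4AC = 134.3044.)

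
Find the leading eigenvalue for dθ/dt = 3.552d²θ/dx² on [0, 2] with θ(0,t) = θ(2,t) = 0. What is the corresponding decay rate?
Eigenvalues: λₙ = 3.552n²π²/2².
First three modes:
  n=1: λ₁ = 3.552π²/2² ≈ 8.764
  n=2: λ₂ = 14.208π²/2² ≈ 35.057 (4× faster decay)
  n=3: λ₃ = 31.968π²/2² ≈ 78.878 (9× faster decay)
As t → ∞, higher modes decay exponentially faster. The n=1 mode dominates: θ ~ c₁ sin(πx/2) e^{-λ₁t}.
Decay rate: λ₁ = 3.552π²/2² ≈ 8.764.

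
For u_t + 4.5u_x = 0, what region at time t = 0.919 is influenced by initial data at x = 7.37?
At x = 11.5055. The characteristic carries data from (7.37, 0) to (11.5055, 0.919).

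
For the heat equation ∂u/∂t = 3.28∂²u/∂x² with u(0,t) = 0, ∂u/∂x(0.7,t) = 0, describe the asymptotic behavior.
u → 0. Heat escapes through the Dirichlet boundary.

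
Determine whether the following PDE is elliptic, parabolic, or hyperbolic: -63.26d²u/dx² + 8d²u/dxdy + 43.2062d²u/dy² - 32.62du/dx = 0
Coefficients: A = -63.26, B = 8, C = 43.2062. B² - 4AC = 10996.896848, which is positive, so the equation is hyperbolic.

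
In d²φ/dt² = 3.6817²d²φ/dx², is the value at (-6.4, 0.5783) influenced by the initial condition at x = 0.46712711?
No. The domain of dependence is [-8.52912711, -4.27087289], and 0.46712711 is outside this interval.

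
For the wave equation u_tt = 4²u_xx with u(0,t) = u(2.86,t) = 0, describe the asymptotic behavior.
u oscillates (no decay). Energy is conserved; the solution oscillates indefinitely as standing waves.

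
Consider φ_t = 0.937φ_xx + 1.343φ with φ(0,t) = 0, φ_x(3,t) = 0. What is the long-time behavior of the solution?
As t → ∞, φ grows unboundedly. Reaction dominates diffusion (r=1.343 > κπ²/(4L²)≈0.26); solution grows exponentially.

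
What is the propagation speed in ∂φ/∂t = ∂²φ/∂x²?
Infinite. The heat equation is parabolic, not hyperbolic, so disturbances propagate instantly.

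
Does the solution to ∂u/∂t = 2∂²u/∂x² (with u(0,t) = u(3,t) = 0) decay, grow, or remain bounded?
u → 0. Heat diffuses out through both boundaries.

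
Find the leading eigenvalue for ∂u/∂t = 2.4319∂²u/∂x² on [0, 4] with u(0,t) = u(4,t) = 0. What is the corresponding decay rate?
Eigenvalues: λₙ = 2.4319n²π²/4².
First three modes:
  n=1: λ₁ = 2.4319π²/4² ≈ 1.5
  n=2: λ₂ = 9.7276π²/4² ≈ 6 (4× faster decay)
  n=3: λ₃ = 21.8871π²/4² ≈ 13.501 (9× faster decay)
As t → ∞, higher modes decay exponentially faster. The n=1 mode dominates: u ~ c₁ sin(πx/4) e^{-λ₁t}.
Decay rate: λ₁ = 2.4319π²/4² ≈ 1.5.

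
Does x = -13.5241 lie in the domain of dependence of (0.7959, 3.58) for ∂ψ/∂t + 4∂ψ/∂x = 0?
Yes. The characteristic through (0.7959, 3.58) passes through x = -13.5241.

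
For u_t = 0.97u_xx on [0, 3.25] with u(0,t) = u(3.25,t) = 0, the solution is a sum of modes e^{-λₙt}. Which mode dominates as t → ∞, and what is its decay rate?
Eigenvalues: λₙ = 0.97n²π²/3.25².
First three modes:
  n=1: λ₁ = 0.97π²/3.25² ≈ 0.906
  n=2: λ₂ = 3.88π²/3.25² ≈ 3.625 (4× faster decay)
  n=3: λ₃ = 8.73π²/3.25² ≈ 8.157 (9× faster decay)
As t → ∞, higher modes decay exponentially faster. The n=1 mode dominates: u ~ c₁ sin(πx/3.25) e^{-λ₁t}.
Decay rate: λ₁ = 0.97π²/3.25² ≈ 0.906.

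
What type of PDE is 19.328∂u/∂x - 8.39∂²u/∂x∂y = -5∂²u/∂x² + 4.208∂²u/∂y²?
Rewriting in standard form: 5∂²u/∂x² - 8.39∂²u/∂x∂y - 4.208∂²u/∂y² + 19.328∂u/∂x = 0. With A = 5, B = -8.39, C = -4.208, the discriminant is 154.5521. This is a hyperbolic PDE.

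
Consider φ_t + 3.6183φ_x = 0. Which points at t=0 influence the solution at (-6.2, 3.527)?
A single point: x = -18.9617441. The characteristic through (-6.2, 3.527) is x - 3.6183t = const, so x = -6.2 - 3.6183·3.527 = -18.9617441.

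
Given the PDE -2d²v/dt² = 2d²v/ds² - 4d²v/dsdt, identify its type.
Rewriting in standard form: -2d²v/ds² + 4d²v/dsdt - 2d²v/dt² = 0. The second-order coefficients are A = -2, B = 4, C = -2. Since B² - 4AC = 0 = 0, this is a parabolic PDE.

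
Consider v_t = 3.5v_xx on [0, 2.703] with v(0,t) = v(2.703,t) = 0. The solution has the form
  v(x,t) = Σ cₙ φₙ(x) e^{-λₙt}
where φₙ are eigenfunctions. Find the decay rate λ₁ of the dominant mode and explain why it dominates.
Eigenvalues: λₙ = 3.5n²π²/2.703².
First three modes:
  n=1: λ₁ = 3.5π²/2.703² ≈ 4.728
  n=2: λ₂ = 14π²/2.703² ≈ 18.912 (4× faster decay)
  n=3: λ₃ = 31.5π²/2.703² ≈ 42.552 (9× faster decay)
As t → ∞, higher modes decay exponentially faster. The n=1 mode dominates: v ~ c₁ sin(πx/2.703) e^{-λ₁t}.
Decay rate: λ₁ = 3.5π²/2.703² ≈ 4.728.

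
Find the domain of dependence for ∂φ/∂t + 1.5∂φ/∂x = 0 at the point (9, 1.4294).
A single point: x = 6.8559. The characteristic through (9, 1.4294) is x - 1.5t = const, so x = 9 - 1.5·1.4294 = 6.8559.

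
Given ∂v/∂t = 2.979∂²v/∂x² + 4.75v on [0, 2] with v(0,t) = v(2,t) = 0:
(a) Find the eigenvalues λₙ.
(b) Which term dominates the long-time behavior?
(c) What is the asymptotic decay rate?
Eigenvalues: λₙ = 2.979n²π²/2² - 4.75.
First three modes:
  n=1: λ₁ = 2.979π²/2² - 4.75 ≈ 2.6
  n=2: λ₂ = 11.916π²/2² - 4.75 ≈ 24.652
  n=3: λ₃ = 26.811π²/2² - 4.75 ≈ 61.403
Since 2.979π²/2² ≈ 7.35 > 4.75, all λₙ > 0.
The n=1 mode decays slowest → dominates as t → ∞.
Asymptotic: v ~ c₁ sin(πx/2) e^{-λ₁t} with decay rate λ₁ ≈ 2.6.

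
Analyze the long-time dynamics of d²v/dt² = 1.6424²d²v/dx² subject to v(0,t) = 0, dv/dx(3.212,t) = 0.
Long-time behavior: v oscillates (no decay). Energy is conserved; the solution oscillates indefinitely as standing waves.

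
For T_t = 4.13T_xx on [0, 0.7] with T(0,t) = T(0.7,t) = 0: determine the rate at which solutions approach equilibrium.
Eigenvalues: λₙ = 4.13n²π²/0.7².
First three modes:
  n=1: λ₁ = 4.13π²/0.7² ≈ 83.187
  n=2: λ₂ = 16.52π²/0.7² ≈ 332.747 (4× faster decay)
  n=3: λ₃ = 37.17π²/0.7² ≈ 748.68 (9× faster decay)
As t → ∞, higher modes decay exponentially faster. The n=1 mode dominates: T ~ c₁ sin(πx/0.7) e^{-λ₁t}.
Decay rate: λ₁ = 4.13π²/0.7² ≈ 83.187.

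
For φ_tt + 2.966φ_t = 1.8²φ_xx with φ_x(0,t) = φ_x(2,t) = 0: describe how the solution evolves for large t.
φ → constant (steady state). Damping (γ=2.966) dissipates the nonconstant modes; with Neumann BCs the spatial average obeys M''+γM'=0 and tends to a finite limit.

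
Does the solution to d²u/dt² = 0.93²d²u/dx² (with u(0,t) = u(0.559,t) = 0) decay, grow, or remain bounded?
u oscillates (no decay). Energy is conserved; the solution oscillates indefinitely as standing waves.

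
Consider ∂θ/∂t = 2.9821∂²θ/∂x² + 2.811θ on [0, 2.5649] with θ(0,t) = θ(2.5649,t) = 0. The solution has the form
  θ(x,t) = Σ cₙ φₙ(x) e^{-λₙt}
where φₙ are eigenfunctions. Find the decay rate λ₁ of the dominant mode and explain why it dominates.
Eigenvalues: λₙ = 2.9821n²π²/2.5649² - 2.811.
First three modes:
  n=1: λ₁ = 2.9821π²/2.5649² - 2.811 ≈ 1.663
  n=2: λ₂ = 11.9284π²/2.5649² - 2.811 ≈ 15.084
  n=3: λ₃ = 26.8389π²/2.5649² - 2.811 ≈ 37.454
Since 2.9821π²/2.5649² ≈ 4.474 > 2.811, all λₙ > 0.
The n=1 mode decays slowest → dominates as t → ∞.
Asymptotic: θ ~ c₁ sin(πx/2.5649) e^{-λ₁t} with decay rate λ₁ ≈ 1.663.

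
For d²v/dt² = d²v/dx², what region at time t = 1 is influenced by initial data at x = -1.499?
Domain of influence: [-2.499, -0.499]. Data at x = -1.499 spreads outward at speed 1.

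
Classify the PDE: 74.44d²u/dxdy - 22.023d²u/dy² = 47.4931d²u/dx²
Rewriting in standard form: -47.4931d²u/dx² + 74.44d²u/dxdy - 22.023d²u/dy² = 0. A = -47.4931, B = 74.44, C = -22.023. Discriminant B² - 4AC = 1357.5514348. Since 1357.5514348 > 0, hyperbolic.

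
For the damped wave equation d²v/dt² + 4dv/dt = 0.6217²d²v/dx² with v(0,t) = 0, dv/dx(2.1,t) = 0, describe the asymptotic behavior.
v → 0. Damping (γ=4) dissipates energy; oscillations decay exponentially.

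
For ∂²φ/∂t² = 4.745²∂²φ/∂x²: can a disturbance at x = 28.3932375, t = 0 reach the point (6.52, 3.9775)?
No. The domain of dependence is [-12.3532375, 25.3932375], and 28.3932375 is outside this interval.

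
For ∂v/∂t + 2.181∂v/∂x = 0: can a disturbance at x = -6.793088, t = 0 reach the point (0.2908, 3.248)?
Yes. The characteristic through (0.2908, 3.248) passes through x = -6.793088.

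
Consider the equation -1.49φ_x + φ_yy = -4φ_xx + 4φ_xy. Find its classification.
Rewriting in standard form: 4φ_xx - 4φ_xy + φ_yy - 1.49φ_x = 0. Parabolic. (A = 4, B = -4, C = 1 gives B² - 4AC = 0.)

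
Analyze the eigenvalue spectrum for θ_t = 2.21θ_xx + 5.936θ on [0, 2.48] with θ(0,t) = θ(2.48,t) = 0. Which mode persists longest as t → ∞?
Eigenvalues: λₙ = 2.21n²π²/2.48² - 5.936.
First three modes:
  n=1: λ₁ = 2.21π²/2.48² - 5.936 ≈ -2.39
  n=2: λ₂ = 8.84π²/2.48² - 5.936 ≈ 8.25
  n=3: λ₃ = 19.89π²/2.48² - 5.936 ≈ 25.982
Since 2.21π²/2.48² ≈ 3.546 < 5.936, λ₁ < 0.
The n=1 mode grows fastest (−λₙ is largest for n=1) → dominates.
Asymptotic: θ ~ c₁ sin(πx/2.48) e^{2.39t} (exponential growth at rate −λ₁ ≈ 2.39).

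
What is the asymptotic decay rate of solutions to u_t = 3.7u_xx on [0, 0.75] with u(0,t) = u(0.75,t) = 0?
Eigenvalues: λₙ = 3.7n²π²/0.75².
First three modes:
  n=1: λ₁ = 3.7π²/0.75² ≈ 64.92
  n=2: λ₂ = 14.8π²/0.75² ≈ 259.68 (4× faster decay)
  n=3: λ₃ = 33.3π²/0.75² ≈ 584.281 (9× faster decay)
As t → ∞, higher modes decay exponentially faster. The n=1 mode dominates: u ~ c₁ sin(πx/0.75) e^{-λ₁t}.
Decay rate: λ₁ = 3.7π²/0.75² ≈ 64.92.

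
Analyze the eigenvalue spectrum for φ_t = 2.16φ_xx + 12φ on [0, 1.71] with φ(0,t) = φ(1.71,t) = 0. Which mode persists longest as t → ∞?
Eigenvalues: λₙ = 2.16n²π²/1.71² - 12.
First three modes:
  n=1: λ₁ = 2.16π²/1.71² - 12 ≈ -4.709
  n=2: λ₂ = 8.64π²/1.71² - 12 ≈ 17.162
  n=3: λ₃ = 19.44π²/1.71² - 12 ≈ 53.615
Since 2.16π²/1.71² ≈ 7.291 < 12, λ₁ < 0.
The n=1 mode grows fastest (−λₙ is largest for n=1) → dominates.
Asymptotic: φ ~ c₁ sin(πx/1.71) e^{4.709t} (exponential growth at rate −λ₁ ≈ 4.709).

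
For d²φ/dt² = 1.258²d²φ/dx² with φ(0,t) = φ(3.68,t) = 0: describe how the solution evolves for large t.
φ oscillates (no decay). Energy is conserved; the solution oscillates indefinitely as standing waves.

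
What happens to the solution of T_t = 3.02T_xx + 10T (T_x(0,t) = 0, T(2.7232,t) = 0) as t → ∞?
T grows unboundedly. Reaction dominates diffusion (r=10 > κπ²/(4L²)≈1); solution grows exponentially.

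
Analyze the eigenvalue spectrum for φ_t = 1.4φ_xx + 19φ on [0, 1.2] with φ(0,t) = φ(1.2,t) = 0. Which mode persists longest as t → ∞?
Eigenvalues: λₙ = 1.4n²π²/1.2² - 19.
First three modes:
  n=1: λ₁ = 1.4π²/1.2² - 19 ≈ -9.405
  n=2: λ₂ = 5.6π²/1.2² - 19 ≈ 19.382
  n=3: λ₃ = 12.6π²/1.2² - 19 ≈ 67.359
Since 1.4π²/1.2² ≈ 9.595 < 19, λ₁ < 0.
The n=1 mode grows fastest (−λₙ is largest for n=1) → dominates.
Asymptotic: φ ~ c₁ sin(πx/1.2) e^{9.405t} (exponential growth at rate −λ₁ ≈ 9.405).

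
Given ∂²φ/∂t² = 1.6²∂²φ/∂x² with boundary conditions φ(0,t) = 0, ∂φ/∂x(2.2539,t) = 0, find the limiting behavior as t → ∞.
φ oscillates (no decay). Energy is conserved; the solution oscillates indefinitely as standing waves.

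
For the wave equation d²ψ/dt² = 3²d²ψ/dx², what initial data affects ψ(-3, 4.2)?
Domain of dependence: [-15.6, 9.6]. Signals travel at speed 3, so data within |x - -3| ≤ 3·4.2 = 12.6 can reach the point.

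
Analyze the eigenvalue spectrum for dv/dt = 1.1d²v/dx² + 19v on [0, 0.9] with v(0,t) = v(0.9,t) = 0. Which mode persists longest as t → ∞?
Eigenvalues: λₙ = 1.1n²π²/0.9² - 19.
First three modes:
  n=1: λ₁ = 1.1π²/0.9² - 19 ≈ -5.597
  n=2: λ₂ = 4.4π²/0.9² - 19 ≈ 34.613
  n=3: λ₃ = 9.9π²/0.9² - 19 ≈ 101.628
Since 1.1π²/0.9² ≈ 13.403 < 19, λ₁ < 0.
The n=1 mode grows fastest (−λₙ is largest for n=1) → dominates.
Asymptotic: v ~ c₁ sin(πx/0.9) e^{5.597t} (exponential growth at rate −λ₁ ≈ 5.597).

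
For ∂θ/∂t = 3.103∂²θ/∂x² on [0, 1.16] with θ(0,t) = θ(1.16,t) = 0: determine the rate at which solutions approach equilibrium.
Eigenvalues: λₙ = 3.103n²π²/1.16².
First three modes:
  n=1: λ₁ = 3.103π²/1.16² ≈ 22.76
  n=2: λ₂ = 12.412π²/1.16² ≈ 91.039 (4× faster decay)
  n=3: λ₃ = 27.927π²/1.16² ≈ 204.837 (9× faster decay)
As t → ∞, higher modes decay exponentially faster. The n=1 mode dominates: θ ~ c₁ sin(πx/1.16) e^{-λ₁t}.
Decay rate: λ₁ = 3.103π²/1.16² ≈ 22.76.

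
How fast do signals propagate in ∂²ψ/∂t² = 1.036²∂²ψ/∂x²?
Speed = 1.036. Information travels along characteristics x = x₀ ± 1.036t.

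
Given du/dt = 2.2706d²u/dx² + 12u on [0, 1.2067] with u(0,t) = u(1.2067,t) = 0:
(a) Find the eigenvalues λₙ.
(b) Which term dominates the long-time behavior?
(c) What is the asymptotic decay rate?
Eigenvalues: λₙ = 2.2706n²π²/1.2067² - 12.
First three modes:
  n=1: λ₁ = 2.2706π²/1.2067² - 12 ≈ 3.39
  n=2: λ₂ = 9.0824π²/1.2067² - 12 ≈ 49.56
  n=3: λ₃ = 20.4354π²/1.2067² - 12 ≈ 126.511
Since 2.2706π²/1.2067² ≈ 15.39 > 12, all λₙ > 0.
The n=1 mode decays slowest → dominates as t → ∞.
Asymptotic: u ~ c₁ sin(πx/1.2067) e^{-λ₁t} with decay rate λ₁ ≈ 3.39.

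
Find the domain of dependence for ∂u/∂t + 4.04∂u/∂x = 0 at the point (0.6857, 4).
A single point: x = -15.4743. The characteristic through (0.6857, 4) is x - 4.04t = const, so x = 0.6857 - 4.04·4 = -15.4743.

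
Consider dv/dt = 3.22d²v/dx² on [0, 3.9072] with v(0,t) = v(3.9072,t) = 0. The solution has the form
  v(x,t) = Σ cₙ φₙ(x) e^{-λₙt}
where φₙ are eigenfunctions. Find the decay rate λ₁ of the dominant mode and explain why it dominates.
Eigenvalues: λₙ = 3.22n²π²/3.9072².
First three modes:
  n=1: λ₁ = 3.22π²/3.9072² ≈ 2.082
  n=2: λ₂ = 12.88π²/3.9072² ≈ 8.327 (4× faster decay)
  n=3: λ₃ = 28.98π²/3.9072² ≈ 18.736 (9× faster decay)
As t → ∞, higher modes decay exponentially faster. The n=1 mode dominates: v ~ c₁ sin(πx/3.9072) e^{-λ₁t}.
Decay rate: λ₁ = 3.22π²/3.9072² ≈ 2.082.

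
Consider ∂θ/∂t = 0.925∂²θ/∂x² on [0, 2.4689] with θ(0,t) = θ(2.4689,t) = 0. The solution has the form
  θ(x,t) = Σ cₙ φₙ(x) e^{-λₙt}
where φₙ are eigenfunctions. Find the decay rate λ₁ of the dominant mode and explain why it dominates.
Eigenvalues: λₙ = 0.925n²π²/2.4689².
First three modes:
  n=1: λ₁ = 0.925π²/2.4689² ≈ 1.498
  n=2: λ₂ = 3.7π²/2.4689² ≈ 5.991 (4× faster decay)
  n=3: λ₃ = 8.325π²/2.4689² ≈ 13.48 (9× faster decay)
As t → ∞, higher modes decay exponentially faster. The n=1 mode dominates: θ ~ c₁ sin(πx/2.4689) e^{-λ₁t}.
Decay rate: λ₁ = 0.925π²/2.4689² ≈ 1.498.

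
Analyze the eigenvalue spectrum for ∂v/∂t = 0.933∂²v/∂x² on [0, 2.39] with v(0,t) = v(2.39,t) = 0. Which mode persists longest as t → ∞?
Eigenvalues: λₙ = 0.933n²π²/2.39².
First three modes:
  n=1: λ₁ = 0.933π²/2.39² ≈ 1.612
  n=2: λ₂ = 3.732π²/2.39² ≈ 6.448 (4× faster decay)
  n=3: λ₃ = 8.397π²/2.39² ≈ 14.509 (9× faster decay)
As t → ∞, higher modes decay exponentially faster. The n=1 mode dominates: v ~ c₁ sin(πx/2.39) e^{-λ₁t}.
Decay rate: λ₁ = 0.933π²/2.39² ≈ 1.612.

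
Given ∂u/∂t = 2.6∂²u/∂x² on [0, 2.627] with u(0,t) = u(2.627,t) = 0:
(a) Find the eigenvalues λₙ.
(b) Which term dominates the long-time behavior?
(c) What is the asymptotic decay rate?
Eigenvalues: λₙ = 2.6n²π²/2.627².
First three modes:
  n=1: λ₁ = 2.6π²/2.627² ≈ 3.718
  n=2: λ₂ = 10.4π²/2.627² ≈ 14.873 (4× faster decay)
  n=3: λ₃ = 23.4π²/2.627² ≈ 33.465 (9× faster decay)
As t → ∞, higher modes decay exponentially faster. The n=1 mode dominates: u ~ c₁ sin(πx/2.627) e^{-λ₁t}.
Decay rate: λ₁ = 2.6π²/2.627² ≈ 3.718.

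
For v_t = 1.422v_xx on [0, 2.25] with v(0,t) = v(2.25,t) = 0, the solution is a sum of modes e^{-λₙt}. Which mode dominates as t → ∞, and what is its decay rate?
Eigenvalues: λₙ = 1.422n²π²/2.25².
First three modes:
  n=1: λ₁ = 1.422π²/2.25² ≈ 2.772
  n=2: λ₂ = 5.688π²/2.25² ≈ 11.089 (4× faster decay)
  n=3: λ₃ = 12.798π²/2.25² ≈ 24.95 (9× faster decay)
As t → ∞, higher modes decay exponentially faster. The n=1 mode dominates: v ~ c₁ sin(πx/2.25) e^{-λ₁t}.
Decay rate: λ₁ = 1.422π²/2.25² ≈ 2.772.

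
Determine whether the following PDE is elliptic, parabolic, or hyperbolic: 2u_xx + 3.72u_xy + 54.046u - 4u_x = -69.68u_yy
Rewriting in standard form: 2u_xx + 3.72u_xy + 69.68u_yy - 4u_x + 54.046u = 0. Coefficients: A = 2, B = 3.72, C = 69.68. B² - 4AC = -543.6016, which is negative, so the equation is elliptic.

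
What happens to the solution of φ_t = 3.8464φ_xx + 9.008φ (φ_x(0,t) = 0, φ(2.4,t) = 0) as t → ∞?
φ grows unboundedly. Reaction dominates diffusion (r=9.008 > κπ²/(4L²)≈1.65); solution grows exponentially.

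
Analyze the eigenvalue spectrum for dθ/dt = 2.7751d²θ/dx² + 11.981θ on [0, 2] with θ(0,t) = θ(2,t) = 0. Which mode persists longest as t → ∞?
Eigenvalues: λₙ = 2.7751n²π²/2² - 11.981.
First three modes:
  n=1: λ₁ = 2.7751π²/2² - 11.981 ≈ -5.134
  n=2: λ₂ = 11.1004π²/2² - 11.981 ≈ 15.408
  n=3: λ₃ = 24.9759π²/2² - 11.981 ≈ 49.645
Since 2.7751π²/2² ≈ 6.847 < 11.981, λ₁ < 0.
The n=1 mode grows fastest (−λₙ is largest for n=1) → dominates.
Asymptotic: θ ~ c₁ sin(πx/2) e^{5.134t} (exponential growth at rate −λ₁ ≈ 5.134).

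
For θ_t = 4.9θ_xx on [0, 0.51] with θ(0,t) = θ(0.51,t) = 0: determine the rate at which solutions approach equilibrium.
Eigenvalues: λₙ = 4.9n²π²/0.51².
First three modes:
  n=1: λ₁ = 4.9π²/0.51² ≈ 185.933
  n=2: λ₂ = 19.6π²/0.51² ≈ 743.73 (4× faster decay)
  n=3: λ₃ = 44.1π²/0.51² ≈ 1673.393 (9× faster decay)
As t → ∞, higher modes decay exponentially faster. The n=1 mode dominates: θ ~ c₁ sin(πx/0.51) e^{-λ₁t}.
Decay rate: λ₁ = 4.9π²/0.51² ≈ 185.933.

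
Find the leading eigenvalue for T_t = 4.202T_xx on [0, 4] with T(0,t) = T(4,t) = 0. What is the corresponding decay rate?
Eigenvalues: λₙ = 4.202n²π²/4².
First three modes:
  n=1: λ₁ = 4.202π²/4² ≈ 2.592
  n=2: λ₂ = 16.808π²/4² ≈ 10.368 (4× faster decay)
  n=3: λ₃ = 37.818π²/4² ≈ 23.328 (9× faster decay)
As t → ∞, higher modes decay exponentially faster. The n=1 mode dominates: T ~ c₁ sin(πx/4) e^{-λ₁t}.
Decay rate: λ₁ = 4.202π²/4² ≈ 2.592.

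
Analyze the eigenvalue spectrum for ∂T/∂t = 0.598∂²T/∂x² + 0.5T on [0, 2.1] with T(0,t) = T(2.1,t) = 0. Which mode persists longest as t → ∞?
Eigenvalues: λₙ = 0.598n²π²/2.1² - 0.5.
First three modes:
  n=1: λ₁ = 0.598π²/2.1² - 0.5 ≈ 0.838
  n=2: λ₂ = 2.392π²/2.1² - 0.5 ≈ 4.853
  n=3: λ₃ = 5.382π²/2.1² - 0.5 ≈ 11.545
Since 0.598π²/2.1² ≈ 1.338 > 0.5, all λₙ > 0.
The n=1 mode decays slowest → dominates as t → ∞.
Asymptotic: T ~ c₁ sin(πx/2.1) e^{-λ₁t} with decay rate λ₁ ≈ 0.838.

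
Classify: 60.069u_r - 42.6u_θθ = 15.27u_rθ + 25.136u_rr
Rewriting in standard form: -25.136u_rr - 15.27u_rθ - 42.6u_θθ + 60.069u_r = 0. Elliptic (discriminant = -4050.0015).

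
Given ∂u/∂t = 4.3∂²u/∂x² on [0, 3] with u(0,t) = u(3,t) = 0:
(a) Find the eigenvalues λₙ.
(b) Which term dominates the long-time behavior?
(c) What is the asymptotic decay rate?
Eigenvalues: λₙ = 4.3n²π²/3².
First three modes:
  n=1: λ₁ = 4.3π²/3² ≈ 4.715
  n=2: λ₂ = 17.2π²/3² ≈ 18.862 (4× faster decay)
  n=3: λ₃ = 38.7π²/3² ≈ 42.439 (9× faster decay)
As t → ∞, higher modes decay exponentially faster. The n=1 mode dominates: u ~ c₁ sin(πx/3) e^{-λ₁t}.
Decay rate: λ₁ = 4.3π²/3² ≈ 4.715.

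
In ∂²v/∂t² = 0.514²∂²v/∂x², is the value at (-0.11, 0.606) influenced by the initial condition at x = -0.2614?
Yes. The domain of dependence is [-0.421484, 0.201484], and -0.2614 ∈ [-0.421484, 0.201484].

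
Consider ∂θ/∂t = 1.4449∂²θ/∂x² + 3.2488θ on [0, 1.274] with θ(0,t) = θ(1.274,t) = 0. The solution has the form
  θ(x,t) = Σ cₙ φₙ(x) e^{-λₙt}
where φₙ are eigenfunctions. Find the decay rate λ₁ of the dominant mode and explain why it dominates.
Eigenvalues: λₙ = 1.4449n²π²/1.274² - 3.2488.
First three modes:
  n=1: λ₁ = 1.4449π²/1.274² - 3.2488 ≈ 5.537
  n=2: λ₂ = 5.7796π²/1.274² - 3.2488 ≈ 31.896
  n=3: λ₃ = 13.0041π²/1.274² - 3.2488 ≈ 75.827
Since 1.4449π²/1.274² ≈ 8.786 > 3.2488, all λₙ > 0.
The n=1 mode decays slowest → dominates as t → ∞.
Asymptotic: θ ~ c₁ sin(πx/1.274) e^{-λ₁t} with decay rate λ₁ ≈ 5.537.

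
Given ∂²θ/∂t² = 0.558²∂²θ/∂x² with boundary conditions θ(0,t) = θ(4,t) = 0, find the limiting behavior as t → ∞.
θ oscillates (no decay). Energy is conserved; the solution oscillates indefinitely as standing waves.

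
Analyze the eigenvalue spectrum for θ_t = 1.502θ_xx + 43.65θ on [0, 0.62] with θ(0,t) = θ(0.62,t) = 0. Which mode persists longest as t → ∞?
Eigenvalues: λₙ = 1.502n²π²/0.62² - 43.65.
First three modes:
  n=1: λ₁ = 1.502π²/0.62² - 43.65 ≈ -5.086
  n=2: λ₂ = 6.008π²/0.62² - 43.65 ≈ 110.608
  n=3: λ₃ = 13.518π²/0.62² - 43.65 ≈ 303.429
Since 1.502π²/0.62² ≈ 38.564 < 43.65, λ₁ < 0.
The n=1 mode grows fastest (−λₙ is largest for n=1) → dominates.
Asymptotic: θ ~ c₁ sin(πx/0.62) e^{5.086t} (exponential growth at rate −λ₁ ≈ 5.086).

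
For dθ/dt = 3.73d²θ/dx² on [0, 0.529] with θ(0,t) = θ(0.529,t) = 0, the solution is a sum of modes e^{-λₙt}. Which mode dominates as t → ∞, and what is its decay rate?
Eigenvalues: λₙ = 3.73n²π²/0.529².
First three modes:
  n=1: λ₁ = 3.73π²/0.529² ≈ 131.552
  n=2: λ₂ = 14.92π²/0.529² ≈ 526.208 (4× faster decay)
  n=3: λ₃ = 33.57π²/0.529² ≈ 1183.967 (9× faster decay)
As t → ∞, higher modes decay exponentially faster. The n=1 mode dominates: θ ~ c₁ sin(πx/0.529) e^{-λ₁t}.
Decay rate: λ₁ = 3.73π²/0.529² ≈ 131.552.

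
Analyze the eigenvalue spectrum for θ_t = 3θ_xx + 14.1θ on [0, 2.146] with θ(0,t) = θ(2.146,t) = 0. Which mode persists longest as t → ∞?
Eigenvalues: λₙ = 3n²π²/2.146² - 14.1.
First three modes:
  n=1: λ₁ = 3π²/2.146² - 14.1 ≈ -7.671
  n=2: λ₂ = 12π²/2.146² - 14.1 ≈ 11.617
  n=3: λ₃ = 27π²/2.146² - 14.1 ≈ 43.763
Since 3π²/2.146² ≈ 6.429 < 14.1, λ₁ < 0.
The n=1 mode grows fastest (−λₙ is largest for n=1) → dominates.
Asymptotic: θ ~ c₁ sin(πx/2.146) e^{7.671t} (exponential growth at rate −λ₁ ≈ 7.671).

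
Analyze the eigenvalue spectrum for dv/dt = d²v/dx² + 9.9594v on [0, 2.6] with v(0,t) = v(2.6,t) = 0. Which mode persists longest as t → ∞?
Eigenvalues: λₙ = n²π²/2.6² - 9.9594.
First three modes:
  n=1: λ₁ = π²/2.6² - 9.9594 ≈ -8.499
  n=2: λ₂ = 4π²/2.6² - 9.9594 ≈ -4.119
  n=3: λ₃ = 9π²/2.6² - 9.9594 ≈ 3.181
Since π²/2.6² ≈ 1.46 < 9.9594, λ₁ < 0.
The n=1 mode grows fastest (−λₙ is largest for n=1) → dominates.
Asymptotic: v ~ c₁ sin(πx/2.6) e^{8.499t} (exponential growth at rate −λ₁ ≈ 8.499).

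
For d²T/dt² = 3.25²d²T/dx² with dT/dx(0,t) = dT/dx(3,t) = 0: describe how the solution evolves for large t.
T oscillates about a mean that drifts linearly in t (generically unbounded; no decay). There is no damping, so the nonconstant modes persist as standing waves (energy conserved, no decay). But with Neumann conditions at both ends the constant mode has eigenvalue 0: the spatial mean M(t) of T satisfies M'' = 0, so M(t) = M(0) + M'(0)·t. Unless the initial velocity has zero mean (∫T_t(x,0)dx = 0), the solution grows linearly in t (unbounded, though not exponentially); if it does have zero mean, the solution stays bounded and simply oscillates.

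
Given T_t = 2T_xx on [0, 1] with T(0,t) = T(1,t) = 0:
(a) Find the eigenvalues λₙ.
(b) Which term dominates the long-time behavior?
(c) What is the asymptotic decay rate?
Eigenvalues: λₙ = 2n²π².
First three modes:
  n=1: λ₁ = 2π² ≈ 19.739
  n=2: λ₂ = 8π² ≈ 78.957 (4× faster decay)
  n=3: λ₃ = 18π² ≈ 177.653 (9× faster decay)
As t → ∞, higher modes decay exponentially faster. The n=1 mode dominates: T ~ c₁ sin(πx) e^{-λ₁t}.
Decay rate: λ₁ = 2π² ≈ 19.739.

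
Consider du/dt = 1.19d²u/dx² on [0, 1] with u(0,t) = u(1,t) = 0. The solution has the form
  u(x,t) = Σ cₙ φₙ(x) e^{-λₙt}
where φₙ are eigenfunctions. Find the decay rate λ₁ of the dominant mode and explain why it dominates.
Eigenvalues: λₙ = 1.19n²π².
First three modes:
  n=1: λ₁ = 1.19π² ≈ 11.745
  n=2: λ₂ = 4.76π² ≈ 46.979 (4× faster decay)
  n=3: λ₃ = 10.71π² ≈ 105.703 (9× faster decay)
As t → ∞, higher modes decay exponentially faster. The n=1 mode dominates: u ~ c₁ sin(πx) e^{-λ₁t}.
Decay rate: λ₁ = 1.19π² ≈ 11.745.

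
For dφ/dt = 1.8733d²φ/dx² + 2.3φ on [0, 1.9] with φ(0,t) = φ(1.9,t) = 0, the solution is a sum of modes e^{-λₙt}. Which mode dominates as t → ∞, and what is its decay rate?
Eigenvalues: λₙ = 1.8733n²π²/1.9² - 2.3.
First three modes:
  n=1: λ₁ = 1.8733π²/1.9² - 2.3 ≈ 2.822
  n=2: λ₂ = 7.4932π²/1.9² - 2.3 ≈ 18.186
  n=3: λ₃ = 16.8597π²/1.9² - 2.3 ≈ 43.794
Since 1.8733π²/1.9² ≈ 5.122 > 2.3, all λₙ > 0.
The n=1 mode decays slowest → dominates as t → ∞.
Asymptotic: φ ~ c₁ sin(πx/1.9) e^{-λ₁t} with decay rate λ₁ ≈ 2.822.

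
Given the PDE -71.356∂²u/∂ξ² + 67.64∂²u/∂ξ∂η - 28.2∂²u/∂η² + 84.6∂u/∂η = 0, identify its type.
The second-order coefficients are A = -71.356, B = 67.64, C = -28.2. Since B² - 4AC = -3473.7872 < 0, this is an elliptic PDE.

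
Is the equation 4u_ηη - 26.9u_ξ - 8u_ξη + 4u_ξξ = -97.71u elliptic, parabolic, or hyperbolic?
Rewriting in standard form: 4u_ξξ - 8u_ξη + 4u_ηη - 26.9u_ξ + 97.71u = 0. Computing B² - 4AC with A = 4, B = -8, C = 4: discriminant = 0 (zero). Answer: parabolic.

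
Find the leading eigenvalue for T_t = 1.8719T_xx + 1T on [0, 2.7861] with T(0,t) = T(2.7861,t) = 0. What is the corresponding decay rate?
Eigenvalues: λₙ = 1.8719n²π²/2.7861² - 1.
First three modes:
  n=1: λ₁ = 1.8719π²/2.7861² - 1 ≈ 1.38
  n=2: λ₂ = 7.4876π²/2.7861² - 1 ≈ 8.52
  n=3: λ₃ = 16.8471π²/2.7861² - 1 ≈ 20.421
Since 1.8719π²/2.7861² ≈ 2.38 > 1, all λₙ > 0.
The n=1 mode decays slowest → dominates as t → ∞.
Asymptotic: T ~ c₁ sin(πx/2.7861) e^{-λ₁t} with decay rate λ₁ ≈ 1.38.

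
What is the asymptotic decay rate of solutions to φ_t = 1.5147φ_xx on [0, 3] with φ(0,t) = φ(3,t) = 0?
Eigenvalues: λₙ = 1.5147n²π²/3².
First three modes:
  n=1: λ₁ = 1.5147π²/3² ≈ 1.661
  n=2: λ₂ = 6.0588π²/3² ≈ 6.644 (4× faster decay)
  n=3: λ₃ = 13.6323π²/3² ≈ 14.949 (9× faster decay)
As t → ∞, higher modes decay exponentially faster. The n=1 mode dominates: φ ~ c₁ sin(πx/3) e^{-λ₁t}.
Decay rate: λ₁ = 1.5147π²/3² ≈ 1.661.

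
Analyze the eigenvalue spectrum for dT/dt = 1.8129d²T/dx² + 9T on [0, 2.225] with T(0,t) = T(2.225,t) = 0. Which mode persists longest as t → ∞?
Eigenvalues: λₙ = 1.8129n²π²/2.225² - 9.
First three modes:
  n=1: λ₁ = 1.8129π²/2.225² - 9 ≈ -5.386
  n=2: λ₂ = 7.2516π²/2.225² - 9 ≈ 5.457
  n=3: λ₃ = 16.3161π²/2.225² - 9 ≈ 23.528
Since 1.8129π²/2.225² ≈ 3.614 < 9, λ₁ < 0.
The n=1 mode grows fastest (−λₙ is largest for n=1) → dominates.
Asymptotic: T ~ c₁ sin(πx/2.225) e^{5.386t} (exponential growth at rate −λ₁ ≈ 5.386).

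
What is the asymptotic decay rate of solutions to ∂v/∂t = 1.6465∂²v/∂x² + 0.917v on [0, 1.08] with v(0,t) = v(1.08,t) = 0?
Eigenvalues: λₙ = 1.6465n²π²/1.08² - 0.917.
First three modes:
  n=1: λ₁ = 1.6465π²/1.08² - 0.917 ≈ 13.015
  n=2: λ₂ = 6.586π²/1.08² - 0.917 ≈ 54.811
  n=3: λ₃ = 14.8185π²/1.08² - 0.917 ≈ 124.471
Since 1.6465π²/1.08² ≈ 13.932 > 0.917, all λₙ > 0.
The n=1 mode decays slowest → dominates as t → ∞.
Asymptotic: v ~ c₁ sin(πx/1.08) e^{-λ₁t} with decay rate λ₁ ≈ 13.015.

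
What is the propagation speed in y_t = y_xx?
Infinite. The heat equation is parabolic, not hyperbolic, so disturbances propagate instantly.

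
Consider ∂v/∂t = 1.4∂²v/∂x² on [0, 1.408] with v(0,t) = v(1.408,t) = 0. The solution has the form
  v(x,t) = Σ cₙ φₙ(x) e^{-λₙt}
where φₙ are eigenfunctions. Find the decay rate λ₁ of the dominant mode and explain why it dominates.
Eigenvalues: λₙ = 1.4n²π²/1.408².
First three modes:
  n=1: λ₁ = 1.4π²/1.408² ≈ 6.97
  n=2: λ₂ = 5.6π²/1.408² ≈ 27.879 (4× faster decay)
  n=3: λ₃ = 12.6π²/1.408² ≈ 62.729 (9× faster decay)
As t → ∞, higher modes decay exponentially faster. The n=1 mode dominates: v ~ c₁ sin(πx/1.408) e^{-λ₁t}.
Decay rate: λ₁ = 1.4π²/1.408² ≈ 6.97.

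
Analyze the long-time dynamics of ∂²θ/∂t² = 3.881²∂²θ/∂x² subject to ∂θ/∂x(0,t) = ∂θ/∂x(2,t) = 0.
Long-time behavior: θ oscillates about a mean that drifts linearly in t (generically unbounded; no decay). There is no damping, so the nonconstant modes persist as standing waves (energy conserved, no decay). But with Neumann conditions at both ends the constant mode has eigenvalue 0: the spatial mean M(t) of θ satisfies M'' = 0, so M(t) = M(0) + M'(0)·t. Unless the initial velocity has zero mean (∫θ_t(x,0)dx = 0), the solution grows linearly in t (unbounded, though not exponentially); if it does have zero mean, the solution stays bounded and simply oscillates.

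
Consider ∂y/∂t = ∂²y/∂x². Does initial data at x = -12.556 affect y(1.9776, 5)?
Yes, for any finite x. The heat equation has infinite propagation speed, so all initial data affects all points at any t > 0.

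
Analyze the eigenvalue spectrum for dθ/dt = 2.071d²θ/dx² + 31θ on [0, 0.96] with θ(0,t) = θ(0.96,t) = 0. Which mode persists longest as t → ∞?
Eigenvalues: λₙ = 2.071n²π²/0.96² - 31.
First three modes:
  n=1: λ₁ = 2.071π²/0.96² - 31 ≈ -8.821
  n=2: λ₂ = 8.284π²/0.96² - 31 ≈ 57.715
  n=3: λ₃ = 18.639π²/0.96² - 31 ≈ 168.609
Since 2.071π²/0.96² ≈ 22.179 < 31, λ₁ < 0.
The n=1 mode grows fastest (−λₙ is largest for n=1) → dominates.
Asymptotic: θ ~ c₁ sin(πx/0.96) e^{8.821t} (exponential growth at rate −λ₁ ≈ 8.821).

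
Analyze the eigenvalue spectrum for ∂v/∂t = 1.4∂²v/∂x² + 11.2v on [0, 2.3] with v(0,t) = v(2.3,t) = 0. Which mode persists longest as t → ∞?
Eigenvalues: λₙ = 1.4n²π²/2.3² - 11.2.
First three modes:
  n=1: λ₁ = 1.4π²/2.3² - 11.2 ≈ -8.588
  n=2: λ₂ = 5.6π²/2.3² - 11.2 ≈ -0.752
  n=3: λ₃ = 12.6π²/2.3² - 11.2 ≈ 12.308
Since 1.4π²/2.3² ≈ 2.612 < 11.2, λ₁ < 0.
The n=1 mode grows fastest (−λₙ is largest for n=1) → dominates.
Asymptotic: v ~ c₁ sin(πx/2.3) e^{8.588t} (exponential growth at rate −λ₁ ≈ 8.588).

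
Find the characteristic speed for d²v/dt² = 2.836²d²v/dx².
Speed = 2.836. Information travels along characteristics x = x₀ ± 2.836t.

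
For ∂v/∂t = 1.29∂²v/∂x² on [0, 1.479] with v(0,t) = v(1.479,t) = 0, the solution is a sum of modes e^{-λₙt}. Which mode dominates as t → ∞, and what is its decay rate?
Eigenvalues: λₙ = 1.29n²π²/1.479².
First three modes:
  n=1: λ₁ = 1.29π²/1.479² ≈ 5.82
  n=2: λ₂ = 5.16π²/1.479² ≈ 23.282 (4× faster decay)
  n=3: λ₃ = 11.61π²/1.479² ≈ 52.384 (9× faster decay)
As t → ∞, higher modes decay exponentially faster. The n=1 mode dominates: v ~ c₁ sin(πx/1.479) e^{-λ₁t}.
Decay rate: λ₁ = 1.29π²/1.479² ≈ 5.82.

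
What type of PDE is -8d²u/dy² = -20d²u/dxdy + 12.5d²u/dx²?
Rewriting in standard form: -12.5d²u/dx² + 20d²u/dxdy - 8d²u/dy² = 0. With A = -12.5, B = 20, C = -8, the discriminant is 0. This is a parabolic PDE.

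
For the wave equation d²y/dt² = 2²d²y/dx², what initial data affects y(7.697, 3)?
Domain of dependence: [1.697, 13.697]. Signals travel at speed 2, so data within |x - 7.697| ≤ 2·3 = 6 can reach the point.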